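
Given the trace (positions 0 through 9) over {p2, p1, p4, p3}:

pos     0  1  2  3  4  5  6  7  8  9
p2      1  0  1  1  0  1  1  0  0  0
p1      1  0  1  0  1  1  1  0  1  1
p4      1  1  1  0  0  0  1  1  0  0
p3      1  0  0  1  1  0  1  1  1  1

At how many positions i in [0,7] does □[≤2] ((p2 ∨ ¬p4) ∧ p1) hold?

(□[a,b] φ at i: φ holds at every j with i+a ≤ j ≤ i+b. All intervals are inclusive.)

Evaluate at each i in [0,7]:
  i=0: ✗ (fails at j=1)
  i=1: ✗ (fails at j=1)
  i=2: ✗ (fails at j=3)
  i=3: ✗ (fails at j=3)
  i=4: ✓ (all of [4,6])
  i=5: ✗ (fails at j=7)
  i=6: ✗ (fails at j=7)
  i=7: ✗ (fails at j=7)
Positions where it holds: {4} → 1.

1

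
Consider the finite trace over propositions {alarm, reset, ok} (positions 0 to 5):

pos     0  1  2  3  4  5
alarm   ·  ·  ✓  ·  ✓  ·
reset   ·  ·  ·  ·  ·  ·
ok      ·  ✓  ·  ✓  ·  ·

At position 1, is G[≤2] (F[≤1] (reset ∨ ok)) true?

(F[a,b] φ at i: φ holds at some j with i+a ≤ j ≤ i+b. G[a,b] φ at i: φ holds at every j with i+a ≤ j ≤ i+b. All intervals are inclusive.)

Holds

Check F[≤1] (reset ∨ ok) at every j in [1,3]:
  j=1: holds (witness at 1)
  j=2: holds (witness at 3)
  j=3: holds (witness at 3)
All positions satisfy it → formula holds.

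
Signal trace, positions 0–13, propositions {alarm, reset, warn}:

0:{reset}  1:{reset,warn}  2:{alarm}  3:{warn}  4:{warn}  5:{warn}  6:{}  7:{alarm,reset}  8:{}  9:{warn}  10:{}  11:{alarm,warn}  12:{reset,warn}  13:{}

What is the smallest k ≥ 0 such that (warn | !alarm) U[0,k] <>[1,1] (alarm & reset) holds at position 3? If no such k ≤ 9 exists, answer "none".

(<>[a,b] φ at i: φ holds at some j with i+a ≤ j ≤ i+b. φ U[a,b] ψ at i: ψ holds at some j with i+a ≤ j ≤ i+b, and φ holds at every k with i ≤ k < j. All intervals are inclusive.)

3

Need earliest j ≥ 3 with <>[1,1] (alarm & reset), and (warn | !alarm) at every k in [3,j-1].
  j=3: rhs fails.
  j=4: rhs fails.
  j=5: rhs fails.
  j=6: rhs holds; lhs holds on [3,5]. k = 3.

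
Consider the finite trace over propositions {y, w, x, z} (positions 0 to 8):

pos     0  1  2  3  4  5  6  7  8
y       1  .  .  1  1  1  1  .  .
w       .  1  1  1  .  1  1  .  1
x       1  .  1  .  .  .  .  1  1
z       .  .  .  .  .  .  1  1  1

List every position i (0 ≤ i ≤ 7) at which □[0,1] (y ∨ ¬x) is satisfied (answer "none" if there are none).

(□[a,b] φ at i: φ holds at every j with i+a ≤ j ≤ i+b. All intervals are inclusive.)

Evaluate at each i in [0,7]:
  i=0: ✓ (all of [0,1])
  i=1: ✗ (fails at j=2)
  i=2: ✗ (fails at j=2)
  i=3: ✓ (all of [3,4])
  i=4: ✓ (all of [4,5])
  i=5: ✓ (all of [5,6])
  i=6: ✗ (fails at j=7)
  i=7: ✗ (fails at j=7)

0, 3, 4, 5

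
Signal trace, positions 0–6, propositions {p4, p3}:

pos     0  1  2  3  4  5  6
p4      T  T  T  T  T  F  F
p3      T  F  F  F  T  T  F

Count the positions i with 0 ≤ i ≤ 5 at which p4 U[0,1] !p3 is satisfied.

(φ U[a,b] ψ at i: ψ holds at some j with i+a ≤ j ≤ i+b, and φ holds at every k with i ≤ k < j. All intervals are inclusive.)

Evaluate at each i in [0,5]:
  i=0: ✓ (rhs at j=1; lhs holds on [0,0])
  i=1: ✓ (rhs at j=1)
  i=2: ✓ (rhs at j=2)
  i=3: ✓ (rhs at j=3)
  i=4: ✗ (no rhs in [4,5])
  i=5: ✗ (lhs fails at k=5 before rhs at j=6)
Positions where it holds: {0, 1, 2, 3} → 4.

4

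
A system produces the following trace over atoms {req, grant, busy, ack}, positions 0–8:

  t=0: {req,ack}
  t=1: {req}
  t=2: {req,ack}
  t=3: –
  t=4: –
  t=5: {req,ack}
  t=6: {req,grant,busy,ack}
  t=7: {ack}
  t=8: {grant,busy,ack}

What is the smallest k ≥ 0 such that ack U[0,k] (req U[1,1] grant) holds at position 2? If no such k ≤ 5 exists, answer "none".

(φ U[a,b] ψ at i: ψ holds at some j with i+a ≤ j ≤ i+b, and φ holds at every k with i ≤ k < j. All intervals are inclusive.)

none

Need earliest j ≥ 2 with (req U[1,1] grant), and ack at every k in [2,j-1].
  j=2: rhs fails.
  j=3: rhs fails.
  j=4: rhs fails.
  j=5: rhs holds but lhs fails at k=3.
  j=6: rhs fails.
  j=7: rhs fails.
No witness within the range → none.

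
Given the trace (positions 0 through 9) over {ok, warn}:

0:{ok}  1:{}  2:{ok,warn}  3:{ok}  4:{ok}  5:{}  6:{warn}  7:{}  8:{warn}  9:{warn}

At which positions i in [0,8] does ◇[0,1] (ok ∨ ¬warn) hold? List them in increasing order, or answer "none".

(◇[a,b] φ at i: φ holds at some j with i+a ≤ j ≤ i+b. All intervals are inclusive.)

Evaluate at each i in [0,8]:
  i=0: ✓ (witness j=0)
  i=1: ✓ (witness j=1)
  i=2: ✓ (witness j=2)
  i=3: ✓ (witness j=3)
  i=4: ✓ (witness j=4)
  i=5: ✓ (witness j=5)
  i=6: ✓ (witness j=7)
  i=7: ✓ (witness j=7)
  i=8: ✗ (none in [8,9])

0, 1, 2, 3, 4, 5, 6, 7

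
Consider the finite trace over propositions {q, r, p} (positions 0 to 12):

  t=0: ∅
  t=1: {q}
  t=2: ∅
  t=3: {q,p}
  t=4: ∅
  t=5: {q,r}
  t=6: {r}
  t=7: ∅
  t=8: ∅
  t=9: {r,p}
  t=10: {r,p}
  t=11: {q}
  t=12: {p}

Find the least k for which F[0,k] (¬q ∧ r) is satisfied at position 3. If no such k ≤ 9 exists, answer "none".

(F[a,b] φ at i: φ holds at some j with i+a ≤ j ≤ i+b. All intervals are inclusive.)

Scan j = 3,4,… for (¬q ∧ r):
  j=3: fails
  j=4: fails
  j=5: fails
  j=6: holds
First hit at j=6, so smallest k = 6-3 = 3.

3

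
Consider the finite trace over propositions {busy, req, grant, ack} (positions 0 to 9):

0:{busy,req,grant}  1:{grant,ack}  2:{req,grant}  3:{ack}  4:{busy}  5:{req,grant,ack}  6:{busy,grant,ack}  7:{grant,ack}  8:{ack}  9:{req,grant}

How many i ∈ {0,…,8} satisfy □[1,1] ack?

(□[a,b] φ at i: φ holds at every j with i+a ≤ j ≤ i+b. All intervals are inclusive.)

6

Evaluate at each i in [0,8]:
  i=0: ✓ (all of [1,1])
  i=1: ✗ (fails at j=2)
  i=2: ✓ (all of [3,3])
  i=3: ✗ (fails at j=4)
  i=4: ✓ (all of [5,5])
  i=5: ✓ (all of [6,6])
  i=6: ✓ (all of [7,7])
  i=7: ✓ (all of [8,8])
  i=8: ✗ (fails at j=9)
Positions where it holds: {0, 2, 4, 5, 6, 7} → 6.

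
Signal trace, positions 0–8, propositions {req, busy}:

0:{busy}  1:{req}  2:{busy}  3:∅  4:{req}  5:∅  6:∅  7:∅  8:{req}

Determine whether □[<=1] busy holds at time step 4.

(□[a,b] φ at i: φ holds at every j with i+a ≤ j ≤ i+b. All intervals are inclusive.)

Check busy at every j in [4,5]:
  j=4: false
  j=5: false
Fails at j=4 → formula fails.

False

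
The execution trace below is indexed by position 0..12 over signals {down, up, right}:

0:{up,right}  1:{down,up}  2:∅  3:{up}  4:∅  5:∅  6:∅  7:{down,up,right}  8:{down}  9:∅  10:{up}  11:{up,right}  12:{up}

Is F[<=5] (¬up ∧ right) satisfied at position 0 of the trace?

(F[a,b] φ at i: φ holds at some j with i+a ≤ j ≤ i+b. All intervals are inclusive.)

Check (¬up ∧ right) at each j in [0,5]:
  j=0: false
  j=1: false
  j=2: false
  j=3: false
  j=4: false
  j=5: false
No position in the window satisfies it → formula fails.

No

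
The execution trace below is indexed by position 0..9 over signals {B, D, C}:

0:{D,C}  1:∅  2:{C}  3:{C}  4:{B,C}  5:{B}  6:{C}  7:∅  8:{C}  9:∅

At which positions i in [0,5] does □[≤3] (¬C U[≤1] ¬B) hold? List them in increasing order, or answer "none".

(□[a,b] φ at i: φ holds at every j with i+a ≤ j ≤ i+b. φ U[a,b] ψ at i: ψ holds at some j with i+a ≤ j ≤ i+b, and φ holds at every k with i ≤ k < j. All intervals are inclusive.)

Evaluate at each i in [0,5]:
  i=0: ✓ (all of [0,3])
  i=1: ✗ (fails at j=4)
  i=2: ✗ (fails at j=4)
  i=3: ✗ (fails at j=4)
  i=4: ✗ (fails at j=4)
  i=5: ✓ (all of [5,8])

0, 5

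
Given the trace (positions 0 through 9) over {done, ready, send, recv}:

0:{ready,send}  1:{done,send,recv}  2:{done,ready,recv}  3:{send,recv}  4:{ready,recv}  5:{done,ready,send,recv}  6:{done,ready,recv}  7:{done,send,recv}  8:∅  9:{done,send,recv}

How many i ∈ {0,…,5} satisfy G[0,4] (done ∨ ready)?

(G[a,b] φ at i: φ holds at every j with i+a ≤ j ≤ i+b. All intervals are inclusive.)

0

Evaluate at each i in [0,5]:
  i=0: ✗ (fails at j=3)
  i=1: ✗ (fails at j=3)
  i=2: ✗ (fails at j=3)
  i=3: ✗ (fails at j=3)
  i=4: ✗ (fails at j=8)
  i=5: ✗ (fails at j=8)
Positions where it holds: {} → 0.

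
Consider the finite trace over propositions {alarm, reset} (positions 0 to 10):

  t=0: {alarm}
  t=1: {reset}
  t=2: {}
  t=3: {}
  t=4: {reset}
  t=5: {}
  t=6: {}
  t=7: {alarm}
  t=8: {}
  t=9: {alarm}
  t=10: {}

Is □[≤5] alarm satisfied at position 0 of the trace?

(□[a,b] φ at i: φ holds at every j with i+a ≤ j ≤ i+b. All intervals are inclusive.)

Check alarm at every j in [0,5]:
  j=0: true
  j=1: false
  j=2: false
  j=3: false
  j=4: false
  j=5: false
Fails at j=1 → formula fails.

Does not hold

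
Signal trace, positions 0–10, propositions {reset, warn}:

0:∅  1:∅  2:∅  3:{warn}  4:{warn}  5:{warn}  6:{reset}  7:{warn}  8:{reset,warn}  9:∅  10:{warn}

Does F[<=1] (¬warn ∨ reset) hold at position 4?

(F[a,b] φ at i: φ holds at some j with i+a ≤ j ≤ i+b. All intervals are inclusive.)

Check (¬warn ∨ reset) at each j in [4,5]:
  j=4: false
  j=5: false
No position in the window satisfies it → formula fails.

False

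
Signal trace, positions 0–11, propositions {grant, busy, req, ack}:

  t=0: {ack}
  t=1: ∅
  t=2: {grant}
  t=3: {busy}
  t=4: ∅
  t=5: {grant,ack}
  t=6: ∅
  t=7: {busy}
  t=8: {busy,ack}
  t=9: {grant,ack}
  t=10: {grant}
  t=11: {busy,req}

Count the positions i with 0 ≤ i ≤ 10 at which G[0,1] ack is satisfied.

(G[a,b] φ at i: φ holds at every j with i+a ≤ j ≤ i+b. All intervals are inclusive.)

1

Evaluate at each i in [0,10]:
  i=0: ✗ (fails at j=1)
  i=1: ✗ (fails at j=1)
  i=2: ✗ (fails at j=2)
  i=3: ✗ (fails at j=3)
  i=4: ✗ (fails at j=4)
  i=5: ✗ (fails at j=6)
  i=6: ✗ (fails at j=6)
  i=7: ✗ (fails at j=7)
  i=8: ✓ (all of [8,9])
  i=9: ✗ (fails at j=10)
  i=10: ✗ (fails at j=10)
Positions where it holds: {8} → 1.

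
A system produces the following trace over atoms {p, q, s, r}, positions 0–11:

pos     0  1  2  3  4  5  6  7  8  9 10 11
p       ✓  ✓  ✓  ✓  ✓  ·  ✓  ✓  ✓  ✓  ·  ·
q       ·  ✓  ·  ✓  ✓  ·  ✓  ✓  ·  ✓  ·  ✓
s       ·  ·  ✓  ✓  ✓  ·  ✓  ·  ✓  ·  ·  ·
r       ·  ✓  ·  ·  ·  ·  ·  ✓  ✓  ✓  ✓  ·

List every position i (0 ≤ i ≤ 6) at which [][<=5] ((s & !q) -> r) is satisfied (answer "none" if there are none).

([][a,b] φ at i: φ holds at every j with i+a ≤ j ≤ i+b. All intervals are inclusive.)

3, 4, 5, 6

Evaluate at each i in [0,6]:
  i=0: ✗ (fails at j=2)
  i=1: ✗ (fails at j=2)
  i=2: ✗ (fails at j=2)
  i=3: ✓ (all of [3,8])
  i=4: ✓ (all of [4,9])
  i=5: ✓ (all of [5,10])
  i=6: ✓ (all of [6,11])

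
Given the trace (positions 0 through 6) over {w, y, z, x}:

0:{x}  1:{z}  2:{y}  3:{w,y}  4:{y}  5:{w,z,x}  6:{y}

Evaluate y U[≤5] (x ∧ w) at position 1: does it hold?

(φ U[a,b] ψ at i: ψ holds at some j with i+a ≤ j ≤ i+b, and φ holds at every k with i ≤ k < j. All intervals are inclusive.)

No

Need some j in [1,6] with (x ∧ w), and y at every k in [1,j-1].
  j=1: (x ∧ w) false.
  j=2: (x ∧ w) false.
  j=3: (x ∧ w) false.
  j=4: (x ∧ w) false.
  j=5: (x ∧ w) holds, but y fails at k=1 → not this j.
  j=6: (x ∧ w) false.
No j in the window works → until fails.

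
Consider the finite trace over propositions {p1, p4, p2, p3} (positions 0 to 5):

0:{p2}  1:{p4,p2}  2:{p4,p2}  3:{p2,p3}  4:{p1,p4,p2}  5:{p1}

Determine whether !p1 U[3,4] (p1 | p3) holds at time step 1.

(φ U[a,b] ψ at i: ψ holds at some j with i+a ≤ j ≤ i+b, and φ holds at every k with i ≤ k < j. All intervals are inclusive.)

Holds

Need some j in [4,5] with (p1 | p3), and !p1 at every k in [1,j-1].
  j=4: (p1 | p3) holds; !p1 holds at every k in [1,3] → satisfied.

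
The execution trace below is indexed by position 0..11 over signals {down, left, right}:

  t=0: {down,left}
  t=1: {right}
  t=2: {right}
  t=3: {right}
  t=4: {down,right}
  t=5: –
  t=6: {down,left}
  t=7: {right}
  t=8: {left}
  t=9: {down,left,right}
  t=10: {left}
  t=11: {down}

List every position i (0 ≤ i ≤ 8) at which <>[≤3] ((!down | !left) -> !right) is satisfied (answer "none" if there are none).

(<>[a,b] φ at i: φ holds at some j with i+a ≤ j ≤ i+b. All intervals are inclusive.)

0, 2, 3, 4, 5, 6, 7, 8

Evaluate at each i in [0,8]:
  i=0: ✓ (witness j=0)
  i=1: ✗ (none in [1,4])
  i=2: ✓ (witness j=5)
  i=3: ✓ (witness j=5)
  i=4: ✓ (witness j=5)
  i=5: ✓ (witness j=5)
  i=6: ✓ (witness j=6)
  i=7: ✓ (witness j=8)
  i=8: ✓ (witness j=8)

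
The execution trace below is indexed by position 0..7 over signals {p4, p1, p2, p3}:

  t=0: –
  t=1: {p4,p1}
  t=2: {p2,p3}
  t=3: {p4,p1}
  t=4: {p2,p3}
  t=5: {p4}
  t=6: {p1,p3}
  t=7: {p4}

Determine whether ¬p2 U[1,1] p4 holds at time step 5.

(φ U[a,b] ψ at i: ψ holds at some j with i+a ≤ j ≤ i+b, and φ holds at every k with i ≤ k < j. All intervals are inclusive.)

Does not hold

Need some j in [6,6] with p4, and ¬p2 at every k in [5,j-1].
  j=6: p4 false.
No j in the window works → until fails.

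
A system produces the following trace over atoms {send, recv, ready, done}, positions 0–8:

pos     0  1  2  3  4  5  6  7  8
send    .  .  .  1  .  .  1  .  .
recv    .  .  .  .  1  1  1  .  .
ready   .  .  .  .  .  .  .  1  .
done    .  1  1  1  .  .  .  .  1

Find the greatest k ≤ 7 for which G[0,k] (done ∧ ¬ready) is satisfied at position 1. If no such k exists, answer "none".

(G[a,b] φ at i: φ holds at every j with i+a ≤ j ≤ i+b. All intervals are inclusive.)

2

(done ∧ ¬ready) must hold from j=1 onward; find where it first fails.
  j=1: holds
  j=2: holds
  j=3: holds
  j=4: fails
Holds on [1,3], so largest k = 2.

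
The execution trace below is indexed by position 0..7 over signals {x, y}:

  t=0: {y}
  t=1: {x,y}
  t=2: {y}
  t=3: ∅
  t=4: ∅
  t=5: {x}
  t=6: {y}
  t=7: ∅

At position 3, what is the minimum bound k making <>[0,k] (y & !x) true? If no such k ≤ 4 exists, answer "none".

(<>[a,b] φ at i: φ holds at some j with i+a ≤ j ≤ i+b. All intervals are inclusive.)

3

Scan j = 3,4,… for (y & !x):
  j=3: fails
  j=4: fails
  j=5: fails
  j=6: holds
First hit at j=6, so smallest k = 6-3 = 3.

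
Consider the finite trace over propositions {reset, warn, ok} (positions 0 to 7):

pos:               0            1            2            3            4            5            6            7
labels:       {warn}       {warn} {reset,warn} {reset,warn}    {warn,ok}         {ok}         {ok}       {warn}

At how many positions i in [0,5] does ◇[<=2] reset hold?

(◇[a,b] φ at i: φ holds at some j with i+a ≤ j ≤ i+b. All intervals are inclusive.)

Evaluate at each i in [0,5]:
  i=0: ✓ (witness j=2)
  i=1: ✓ (witness j=2)
  i=2: ✓ (witness j=2)
  i=3: ✓ (witness j=3)
  i=4: ✗ (none in [4,6])
  i=5: ✗ (none in [5,7])
Positions where it holds: {0, 1, 2, 3} → 4.

4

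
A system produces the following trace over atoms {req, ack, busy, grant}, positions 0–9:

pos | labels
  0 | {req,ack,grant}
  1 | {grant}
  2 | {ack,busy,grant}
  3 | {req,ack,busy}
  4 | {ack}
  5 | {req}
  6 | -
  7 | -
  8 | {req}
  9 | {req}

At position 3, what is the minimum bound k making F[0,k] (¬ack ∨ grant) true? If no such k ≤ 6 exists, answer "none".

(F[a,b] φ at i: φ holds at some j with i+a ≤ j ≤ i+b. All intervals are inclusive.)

Scan j = 3,4,… for (¬ack ∨ grant):
  j=3: fails
  j=4: fails
  j=5: holds
First hit at j=5, so smallest k = 5-3 = 2.

2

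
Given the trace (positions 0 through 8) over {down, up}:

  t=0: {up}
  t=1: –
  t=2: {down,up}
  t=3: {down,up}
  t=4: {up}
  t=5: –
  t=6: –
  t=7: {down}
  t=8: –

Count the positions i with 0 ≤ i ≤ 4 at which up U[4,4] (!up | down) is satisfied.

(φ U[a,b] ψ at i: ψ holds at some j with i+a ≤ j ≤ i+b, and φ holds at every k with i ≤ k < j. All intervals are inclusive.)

Evaluate at each i in [0,4]:
  i=0: ✗ (no rhs in [4,4])
  i=1: ✗ (lhs fails at k=1 before rhs at j=5)
  i=2: ✗ (lhs fails at k=5 before rhs at j=6)
  i=3: ✗ (lhs fails at k=5 before rhs at j=7)
  i=4: ✗ (lhs fails at k=5 before rhs at j=8)
Positions where it holds: {} → 0.

0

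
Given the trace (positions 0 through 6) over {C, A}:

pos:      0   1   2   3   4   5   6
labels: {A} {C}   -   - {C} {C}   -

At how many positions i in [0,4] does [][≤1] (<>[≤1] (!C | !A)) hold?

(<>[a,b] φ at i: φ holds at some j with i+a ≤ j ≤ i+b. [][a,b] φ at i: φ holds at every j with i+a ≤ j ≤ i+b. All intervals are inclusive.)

5

Evaluate at each i in [0,4]:
  i=0: ✓ (all of [0,1])
  i=1: ✓ (all of [1,2])
  i=2: ✓ (all of [2,3])
  i=3: ✓ (all of [3,4])
  i=4: ✓ (all of [4,5])
Positions where it holds: {0, 1, 2, 3, 4} → 5.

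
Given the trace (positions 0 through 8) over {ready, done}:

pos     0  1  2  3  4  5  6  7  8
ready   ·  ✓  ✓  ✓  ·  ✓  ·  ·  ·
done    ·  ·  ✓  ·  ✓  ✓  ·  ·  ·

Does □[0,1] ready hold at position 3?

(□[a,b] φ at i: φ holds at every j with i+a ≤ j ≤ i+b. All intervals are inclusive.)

Does not hold

Check ready at every j in [3,4]:
  j=3: true
  j=4: false
Fails at j=4 → formula fails.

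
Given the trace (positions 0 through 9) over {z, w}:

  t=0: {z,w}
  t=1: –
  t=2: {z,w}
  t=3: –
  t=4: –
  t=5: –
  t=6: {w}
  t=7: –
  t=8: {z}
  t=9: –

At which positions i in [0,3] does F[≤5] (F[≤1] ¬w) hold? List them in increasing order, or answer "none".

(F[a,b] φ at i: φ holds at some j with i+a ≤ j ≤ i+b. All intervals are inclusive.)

Evaluate at each i in [0,3]:
  i=0: ✓ (witness j=0)
  i=1: ✓ (witness j=1)
  i=2: ✓ (witness j=2)
  i=3: ✓ (witness j=3)

0, 1, 2, 3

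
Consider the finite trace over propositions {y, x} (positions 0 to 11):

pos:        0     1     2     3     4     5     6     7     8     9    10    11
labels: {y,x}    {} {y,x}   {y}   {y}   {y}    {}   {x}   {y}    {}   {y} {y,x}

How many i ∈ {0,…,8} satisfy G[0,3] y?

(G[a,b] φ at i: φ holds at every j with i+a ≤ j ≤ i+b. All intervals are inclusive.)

1

Evaluate at each i in [0,8]:
  i=0: ✗ (fails at j=1)
  i=1: ✗ (fails at j=1)
  i=2: ✓ (all of [2,5])
  i=3: ✗ (fails at j=6)
  i=4: ✗ (fails at j=6)
  i=5: ✗ (fails at j=6)
  i=6: ✗ (fails at j=6)
  i=7: ✗ (fails at j=7)
  i=8: ✗ (fails at j=9)
Positions where it holds: {2} → 1.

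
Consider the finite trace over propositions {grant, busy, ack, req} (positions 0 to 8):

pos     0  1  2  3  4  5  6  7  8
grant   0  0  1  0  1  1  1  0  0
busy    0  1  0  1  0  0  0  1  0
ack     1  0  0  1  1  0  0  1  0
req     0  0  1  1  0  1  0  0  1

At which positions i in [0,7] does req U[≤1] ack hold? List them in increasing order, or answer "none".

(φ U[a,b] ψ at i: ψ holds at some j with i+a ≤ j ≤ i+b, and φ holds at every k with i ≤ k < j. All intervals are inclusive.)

0, 2, 3, 4, 7

Evaluate at each i in [0,7]:
  i=0: ✓ (rhs at j=0)
  i=1: ✗ (no rhs in [1,2])
  i=2: ✓ (rhs at j=3; lhs holds on [2,2])
  i=3: ✓ (rhs at j=3)
  i=4: ✓ (rhs at j=4)
  i=5: ✗ (no rhs in [5,6])
  i=6: ✗ (lhs fails at k=6 before rhs at j=7)
  i=7: ✓ (rhs at j=7)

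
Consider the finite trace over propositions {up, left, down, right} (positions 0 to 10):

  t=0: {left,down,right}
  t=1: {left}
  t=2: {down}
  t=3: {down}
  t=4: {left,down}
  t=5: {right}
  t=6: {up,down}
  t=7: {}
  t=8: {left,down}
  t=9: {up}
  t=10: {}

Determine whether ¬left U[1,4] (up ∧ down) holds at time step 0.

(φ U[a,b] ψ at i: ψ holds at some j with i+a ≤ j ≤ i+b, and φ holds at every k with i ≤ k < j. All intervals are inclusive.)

Does not hold

Need some j in [1,4] with (up ∧ down), and ¬left at every k in [0,j-1].
  j=1: (up ∧ down) false.
  j=2: (up ∧ down) false.
  j=3: (up ∧ down) false.
  j=4: (up ∧ down) false.
No j in the window works → until fails.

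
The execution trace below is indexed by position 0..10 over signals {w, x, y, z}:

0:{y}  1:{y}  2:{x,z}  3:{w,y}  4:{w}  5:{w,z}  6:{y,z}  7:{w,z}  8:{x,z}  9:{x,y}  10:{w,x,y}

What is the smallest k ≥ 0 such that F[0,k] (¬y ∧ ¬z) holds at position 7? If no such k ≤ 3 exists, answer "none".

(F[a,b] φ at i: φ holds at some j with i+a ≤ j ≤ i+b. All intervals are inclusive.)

none

Scan j = 7,8,… for (¬y ∧ ¬z):
  j=7: fails
  j=8: fails
  j=9: fails
  j=10: fails
No j in [7,10] satisfies it → none.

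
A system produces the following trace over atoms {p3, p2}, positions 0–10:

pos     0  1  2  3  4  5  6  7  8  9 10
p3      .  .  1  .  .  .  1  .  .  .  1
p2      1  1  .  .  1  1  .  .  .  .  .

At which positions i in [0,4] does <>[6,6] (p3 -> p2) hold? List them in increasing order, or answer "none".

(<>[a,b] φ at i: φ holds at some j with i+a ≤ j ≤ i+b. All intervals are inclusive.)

Evaluate at each i in [0,4]:
  i=0: ✗ (none in [6,6])
  i=1: ✓ (witness j=7)
  i=2: ✓ (witness j=8)
  i=3: ✓ (witness j=9)
  i=4: ✗ (none in [10,10])

1, 2, 3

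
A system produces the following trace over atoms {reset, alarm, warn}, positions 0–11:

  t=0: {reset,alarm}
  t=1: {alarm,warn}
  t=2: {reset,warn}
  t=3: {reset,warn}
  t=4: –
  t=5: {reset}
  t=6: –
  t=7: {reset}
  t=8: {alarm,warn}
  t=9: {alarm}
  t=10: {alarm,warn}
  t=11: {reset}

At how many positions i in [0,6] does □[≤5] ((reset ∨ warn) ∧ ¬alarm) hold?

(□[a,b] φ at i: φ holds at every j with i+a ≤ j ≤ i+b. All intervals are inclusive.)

Evaluate at each i in [0,6]:
  i=0: ✗ (fails at j=0)
  i=1: ✗ (fails at j=1)
  i=2: ✗ (fails at j=4)
  i=3: ✗ (fails at j=4)
  i=4: ✗ (fails at j=4)
  i=5: ✗ (fails at j=6)
  i=6: ✗ (fails at j=6)
Positions where it holds: {} → 0.

0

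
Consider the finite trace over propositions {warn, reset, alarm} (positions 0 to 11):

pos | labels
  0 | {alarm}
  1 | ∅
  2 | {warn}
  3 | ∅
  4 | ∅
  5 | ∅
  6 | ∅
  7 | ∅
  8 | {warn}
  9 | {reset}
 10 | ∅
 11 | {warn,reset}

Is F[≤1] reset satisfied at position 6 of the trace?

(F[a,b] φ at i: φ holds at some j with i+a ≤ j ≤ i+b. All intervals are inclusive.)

False

Check reset at each j in [6,7]:
  j=6: false
  j=7: false
No position in the window satisfies it → formula fails.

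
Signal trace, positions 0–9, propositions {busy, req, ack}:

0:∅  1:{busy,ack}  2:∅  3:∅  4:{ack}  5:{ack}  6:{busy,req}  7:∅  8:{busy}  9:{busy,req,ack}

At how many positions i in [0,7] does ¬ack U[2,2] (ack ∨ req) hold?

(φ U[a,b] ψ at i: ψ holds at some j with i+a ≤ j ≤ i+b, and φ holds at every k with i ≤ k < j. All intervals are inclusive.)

Evaluate at each i in [0,7]:
  i=0: ✗ (no rhs in [2,2])
  i=1: ✗ (no rhs in [3,3])
  i=2: ✓ (rhs at j=4; lhs holds on [2,3])
  i=3: ✗ (lhs fails at k=4 before rhs at j=5)
  i=4: ✗ (lhs fails at k=4 before rhs at j=6)
  i=5: ✗ (no rhs in [7,7])
  i=6: ✗ (no rhs in [8,8])
  i=7: ✓ (rhs at j=9; lhs holds on [7,8])
Positions where it holds: {2, 7} → 2.

2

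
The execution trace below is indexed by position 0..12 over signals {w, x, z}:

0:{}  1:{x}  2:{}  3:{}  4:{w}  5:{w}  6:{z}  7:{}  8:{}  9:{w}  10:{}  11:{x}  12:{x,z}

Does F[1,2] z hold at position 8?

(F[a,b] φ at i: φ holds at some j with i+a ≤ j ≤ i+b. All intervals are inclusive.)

Check z at each j in [9,10]:
  j=9: false
  j=10: false
No position in the window satisfies it → formula fails.

Does not hold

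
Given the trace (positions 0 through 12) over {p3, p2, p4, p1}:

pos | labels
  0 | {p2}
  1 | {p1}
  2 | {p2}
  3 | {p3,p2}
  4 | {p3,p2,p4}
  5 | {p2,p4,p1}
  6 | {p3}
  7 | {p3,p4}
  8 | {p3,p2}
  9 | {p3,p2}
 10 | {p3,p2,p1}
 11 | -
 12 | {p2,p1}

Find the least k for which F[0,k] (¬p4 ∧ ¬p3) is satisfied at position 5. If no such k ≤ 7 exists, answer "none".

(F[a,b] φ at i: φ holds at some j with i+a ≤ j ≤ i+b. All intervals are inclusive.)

6

Scan j = 5,6,… for (¬p4 ∧ ¬p3):
  j=5: fails
  j=6: fails
  j=7: fails
  j=8: fails
  j=9: fails
  j=10: fails
  j=11: holds
First hit at j=11, so smallest k = 11-5 = 6.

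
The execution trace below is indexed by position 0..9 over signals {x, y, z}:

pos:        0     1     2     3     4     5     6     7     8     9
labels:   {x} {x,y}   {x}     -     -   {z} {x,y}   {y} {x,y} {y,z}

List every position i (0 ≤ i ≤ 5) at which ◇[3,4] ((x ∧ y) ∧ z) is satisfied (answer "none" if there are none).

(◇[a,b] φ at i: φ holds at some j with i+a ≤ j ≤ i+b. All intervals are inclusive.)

Evaluate at each i in [0,5]:
  i=0: ✗ (none in [3,4])
  i=1: ✗ (none in [4,5])
  i=2: ✗ (none in [5,6])
  i=3: ✗ (none in [6,7])
  i=4: ✗ (none in [7,8])
  i=5: ✗ (none in [8,9])

none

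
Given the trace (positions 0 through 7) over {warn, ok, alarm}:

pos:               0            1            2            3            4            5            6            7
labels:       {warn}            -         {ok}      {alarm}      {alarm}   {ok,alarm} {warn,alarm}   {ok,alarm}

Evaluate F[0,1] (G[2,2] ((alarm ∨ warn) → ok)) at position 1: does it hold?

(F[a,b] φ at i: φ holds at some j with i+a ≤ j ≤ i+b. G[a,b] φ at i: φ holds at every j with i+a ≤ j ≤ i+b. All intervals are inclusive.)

Check G[2,2] ((alarm ∨ warn) → ok) at each j in [1,2]:
  j=1: fails at 3
  j=2: fails at 4
No position in the window satisfies it → formula fails.

No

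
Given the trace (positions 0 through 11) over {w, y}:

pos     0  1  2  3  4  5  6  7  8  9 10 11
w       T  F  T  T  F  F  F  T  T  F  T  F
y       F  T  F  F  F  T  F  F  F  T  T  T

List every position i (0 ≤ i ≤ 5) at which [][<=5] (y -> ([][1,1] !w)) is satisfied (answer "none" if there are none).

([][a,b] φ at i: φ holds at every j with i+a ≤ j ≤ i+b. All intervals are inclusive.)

Evaluate at each i in [0,5]:
  i=0: ✗ (fails at j=1)
  i=1: ✗ (fails at j=1)
  i=2: ✓ (all of [2,7])
  i=3: ✓ (all of [3,8])
  i=4: ✗ (fails at j=9)
  i=5: ✗ (fails at j=9)

2, 3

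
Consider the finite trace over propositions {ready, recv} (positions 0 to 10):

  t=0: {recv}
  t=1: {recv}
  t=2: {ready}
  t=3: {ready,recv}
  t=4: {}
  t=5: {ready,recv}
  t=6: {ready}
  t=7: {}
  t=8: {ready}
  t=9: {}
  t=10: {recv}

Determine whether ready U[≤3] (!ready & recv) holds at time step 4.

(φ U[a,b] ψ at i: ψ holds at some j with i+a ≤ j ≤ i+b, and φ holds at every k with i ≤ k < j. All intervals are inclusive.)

Need some j in [4,7] with (!ready & recv), and ready at every k in [4,j-1].
  j=4: (!ready & recv) false.
  j=5: (!ready & recv) false.
  j=6: (!ready & recv) false.
  j=7: (!ready & recv) false.
No j in the window works → until fails.

False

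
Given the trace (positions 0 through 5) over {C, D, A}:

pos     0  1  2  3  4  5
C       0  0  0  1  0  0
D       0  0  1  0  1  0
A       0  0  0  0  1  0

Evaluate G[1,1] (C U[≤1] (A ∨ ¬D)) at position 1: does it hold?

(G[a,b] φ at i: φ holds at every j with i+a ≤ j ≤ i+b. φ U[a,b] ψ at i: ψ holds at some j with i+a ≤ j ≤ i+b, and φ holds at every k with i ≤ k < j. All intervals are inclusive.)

No

Check (C U[≤1] (A ∨ ¬D)) at every j in [2,2]:
  j=2: fails
Fails at j=2 → formula fails.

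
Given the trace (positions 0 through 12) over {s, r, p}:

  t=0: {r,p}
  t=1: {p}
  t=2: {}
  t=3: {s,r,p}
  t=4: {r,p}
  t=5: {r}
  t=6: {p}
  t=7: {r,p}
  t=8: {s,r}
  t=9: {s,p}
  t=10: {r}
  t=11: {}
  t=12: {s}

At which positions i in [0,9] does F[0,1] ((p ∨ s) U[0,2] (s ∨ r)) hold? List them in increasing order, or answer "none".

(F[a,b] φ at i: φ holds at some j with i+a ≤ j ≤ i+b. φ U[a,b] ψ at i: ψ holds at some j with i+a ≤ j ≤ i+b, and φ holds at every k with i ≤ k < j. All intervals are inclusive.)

0, 2, 3, 4, 5, 6, 7, 8, 9

Evaluate at each i in [0,9]:
  i=0: ✓ (witness j=0)
  i=1: ✗ (none in [1,2])
  i=2: ✓ (witness j=3)
  i=3: ✓ (witness j=3)
  i=4: ✓ (witness j=4)
  i=5: ✓ (witness j=5)
  i=6: ✓ (witness j=6)
  i=7: ✓ (witness j=7)
  i=8: ✓ (witness j=8)
  i=9: ✓ (witness j=9)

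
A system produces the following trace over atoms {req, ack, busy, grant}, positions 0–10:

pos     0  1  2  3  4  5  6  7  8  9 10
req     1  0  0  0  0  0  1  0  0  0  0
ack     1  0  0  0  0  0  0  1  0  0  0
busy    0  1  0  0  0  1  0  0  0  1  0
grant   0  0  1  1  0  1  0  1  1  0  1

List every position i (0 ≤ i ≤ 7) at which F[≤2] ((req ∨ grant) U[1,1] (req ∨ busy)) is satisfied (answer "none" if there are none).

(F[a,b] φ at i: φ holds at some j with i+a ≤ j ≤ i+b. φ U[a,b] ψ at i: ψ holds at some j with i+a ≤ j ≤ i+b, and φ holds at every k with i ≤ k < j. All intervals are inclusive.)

0, 3, 4, 5, 6, 7

Evaluate at each i in [0,7]:
  i=0: ✓ (witness j=0)
  i=1: ✗ (none in [1,3])
  i=2: ✗ (none in [2,4])
  i=3: ✓ (witness j=5)
  i=4: ✓ (witness j=5)
  i=5: ✓ (witness j=5)
  i=6: ✓ (witness j=8)
  i=7: ✓ (witness j=8)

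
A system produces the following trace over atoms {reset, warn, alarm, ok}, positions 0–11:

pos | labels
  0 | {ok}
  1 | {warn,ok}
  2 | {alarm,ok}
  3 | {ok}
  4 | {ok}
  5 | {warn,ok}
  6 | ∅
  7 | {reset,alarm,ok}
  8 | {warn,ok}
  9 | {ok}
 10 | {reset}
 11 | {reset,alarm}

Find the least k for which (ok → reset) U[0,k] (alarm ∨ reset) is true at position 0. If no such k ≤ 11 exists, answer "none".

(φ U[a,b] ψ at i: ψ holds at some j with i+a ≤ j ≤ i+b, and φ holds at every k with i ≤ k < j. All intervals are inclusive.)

none

Need earliest j ≥ 0 with (alarm ∨ reset), and (ok → reset) at every k in [0,j-1].
  j=0: rhs fails.
  j=1: rhs fails.
  j=2: rhs holds but lhs fails at k=0.
  j=3: rhs fails.
  j=4: rhs fails.
  j=5: rhs fails.
  j=6: rhs fails.
  j=7: rhs holds but lhs fails at k=0.
  j=8: rhs fails.
  j=9: rhs fails.
  j=10: rhs holds but lhs fails at k=0.
  j=11: rhs holds but lhs fails at k=0.
No witness within the range → none.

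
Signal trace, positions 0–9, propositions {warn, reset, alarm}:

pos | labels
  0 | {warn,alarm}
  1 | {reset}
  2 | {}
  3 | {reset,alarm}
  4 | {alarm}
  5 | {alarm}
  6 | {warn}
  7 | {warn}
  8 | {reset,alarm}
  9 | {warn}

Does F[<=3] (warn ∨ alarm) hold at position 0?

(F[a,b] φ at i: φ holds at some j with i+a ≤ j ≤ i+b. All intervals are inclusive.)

Check (warn ∨ alarm) at each j in [0,3]:
  j=0: true
  j=1: false
  j=2: false
  j=3: true
Found at j=0 → formula holds.

Holds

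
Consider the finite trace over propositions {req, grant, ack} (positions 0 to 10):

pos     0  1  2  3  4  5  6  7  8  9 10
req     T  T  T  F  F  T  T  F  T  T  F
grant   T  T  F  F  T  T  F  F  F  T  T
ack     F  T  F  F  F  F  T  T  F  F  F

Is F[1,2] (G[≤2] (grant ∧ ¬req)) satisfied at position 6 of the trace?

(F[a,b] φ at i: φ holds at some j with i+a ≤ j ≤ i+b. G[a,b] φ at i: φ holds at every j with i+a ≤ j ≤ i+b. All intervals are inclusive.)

Check G[≤2] (grant ∧ ¬req) at each j in [7,8]:
  j=7: fails at 7
  j=8: fails at 8
No position in the window satisfies it → formula fails.

False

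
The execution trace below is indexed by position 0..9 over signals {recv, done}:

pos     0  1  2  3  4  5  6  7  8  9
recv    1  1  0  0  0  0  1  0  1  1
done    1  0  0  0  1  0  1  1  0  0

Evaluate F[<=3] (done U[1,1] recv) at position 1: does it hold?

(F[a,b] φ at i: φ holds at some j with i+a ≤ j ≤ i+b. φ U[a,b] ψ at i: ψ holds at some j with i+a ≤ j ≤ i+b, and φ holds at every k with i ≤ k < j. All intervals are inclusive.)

Check (done U[1,1] recv) at each j in [1,4]:
  j=1: fails
  j=2: fails
  j=3: fails
  j=4: fails
No position in the window satisfies it → formula fails.

No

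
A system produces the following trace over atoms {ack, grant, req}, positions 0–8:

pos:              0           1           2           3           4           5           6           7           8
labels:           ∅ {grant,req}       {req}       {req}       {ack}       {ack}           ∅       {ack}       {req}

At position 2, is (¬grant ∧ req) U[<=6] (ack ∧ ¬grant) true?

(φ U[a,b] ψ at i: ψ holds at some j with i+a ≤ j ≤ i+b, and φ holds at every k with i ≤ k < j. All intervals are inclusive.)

Need some j in [2,8] with (ack ∧ ¬grant), and (¬grant ∧ req) at every k in [2,j-1].
  j=2: (ack ∧ ¬grant) false.
  j=3: (ack ∧ ¬grant) false.
  j=4: (ack ∧ ¬grant) holds; (¬grant ∧ req) holds at every k in [2,3] → satisfied.

Yes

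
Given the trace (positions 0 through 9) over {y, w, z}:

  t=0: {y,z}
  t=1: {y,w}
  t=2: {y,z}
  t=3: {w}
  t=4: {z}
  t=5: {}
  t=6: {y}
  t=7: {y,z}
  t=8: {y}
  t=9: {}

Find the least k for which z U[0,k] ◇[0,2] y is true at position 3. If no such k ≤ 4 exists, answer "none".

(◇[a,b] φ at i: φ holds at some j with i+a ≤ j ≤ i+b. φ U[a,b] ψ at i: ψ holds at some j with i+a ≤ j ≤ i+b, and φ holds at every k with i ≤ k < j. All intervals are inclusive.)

Need earliest j ≥ 3 with ◇[0,2] y, and z at every k in [3,j-1].
  j=3: rhs fails.
  j=4: rhs holds but lhs fails at k=3.
  j=5: rhs holds but lhs fails at k=3.
  j=6: rhs holds but lhs fails at k=3.
  j=7: rhs holds but lhs fails at k=3.
No witness within the range → none.

none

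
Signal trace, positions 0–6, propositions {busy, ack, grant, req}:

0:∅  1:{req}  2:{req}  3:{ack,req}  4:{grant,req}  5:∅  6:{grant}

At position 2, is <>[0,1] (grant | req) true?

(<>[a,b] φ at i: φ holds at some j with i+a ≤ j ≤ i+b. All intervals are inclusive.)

True

Check (grant | req) at each j in [2,3]:
  j=2: true
  j=3: true
Found at j=2 → formula holds.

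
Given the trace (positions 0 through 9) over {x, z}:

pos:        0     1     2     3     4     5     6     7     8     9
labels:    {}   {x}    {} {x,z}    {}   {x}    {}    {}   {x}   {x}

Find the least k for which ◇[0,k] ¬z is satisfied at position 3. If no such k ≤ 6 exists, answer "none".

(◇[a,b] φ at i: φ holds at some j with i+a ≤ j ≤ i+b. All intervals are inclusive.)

1

Scan j = 3,4,… for ¬z:
  j=3: fails
  j=4: holds
First hit at j=4, so smallest k = 4-3 = 1.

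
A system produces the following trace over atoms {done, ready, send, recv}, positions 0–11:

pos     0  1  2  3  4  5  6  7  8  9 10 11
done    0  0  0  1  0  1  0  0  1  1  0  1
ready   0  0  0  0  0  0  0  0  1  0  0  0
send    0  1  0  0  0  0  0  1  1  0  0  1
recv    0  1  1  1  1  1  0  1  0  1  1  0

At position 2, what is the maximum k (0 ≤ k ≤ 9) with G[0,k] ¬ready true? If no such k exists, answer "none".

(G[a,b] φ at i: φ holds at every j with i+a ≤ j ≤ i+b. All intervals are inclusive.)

¬ready must hold from j=2 onward; find where it first fails.
  j=2: holds
  j=3: holds
  j=4: holds
  j=5: holds
  j=6: holds
  j=7: holds
  j=8: fails
Holds on [2,7], so largest k = 5.

5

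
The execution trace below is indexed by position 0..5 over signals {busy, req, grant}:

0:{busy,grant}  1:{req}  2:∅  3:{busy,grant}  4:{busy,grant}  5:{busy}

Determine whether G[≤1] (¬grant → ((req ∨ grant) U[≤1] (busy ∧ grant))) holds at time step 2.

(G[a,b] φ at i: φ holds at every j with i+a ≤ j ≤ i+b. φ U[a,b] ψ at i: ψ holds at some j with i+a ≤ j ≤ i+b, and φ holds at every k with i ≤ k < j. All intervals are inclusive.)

No

Check (¬grant → ((req ∨ grant) U[≤1] (busy ∧ grant))) at every j in [2,3]:
  j=2: antecedent true; consequent fails → ✗
  j=3: antecedent false → ✓
Fails at j=2 → formula fails.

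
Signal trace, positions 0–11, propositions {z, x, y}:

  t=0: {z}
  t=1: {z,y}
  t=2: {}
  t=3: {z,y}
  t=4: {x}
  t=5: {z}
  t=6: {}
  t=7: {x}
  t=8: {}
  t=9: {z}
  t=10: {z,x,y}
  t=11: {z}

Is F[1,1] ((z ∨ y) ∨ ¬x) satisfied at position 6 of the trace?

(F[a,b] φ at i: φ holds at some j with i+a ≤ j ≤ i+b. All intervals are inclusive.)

Check ((z ∨ y) ∨ ¬x) at each j in [7,7]:
  j=7: false
No position in the window satisfies it → formula fails.

No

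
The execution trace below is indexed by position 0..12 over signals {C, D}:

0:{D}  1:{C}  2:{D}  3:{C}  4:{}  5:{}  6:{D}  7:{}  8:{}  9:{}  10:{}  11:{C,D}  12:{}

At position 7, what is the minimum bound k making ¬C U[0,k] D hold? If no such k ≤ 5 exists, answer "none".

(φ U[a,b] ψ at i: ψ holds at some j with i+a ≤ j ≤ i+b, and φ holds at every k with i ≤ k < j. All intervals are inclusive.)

Need earliest j ≥ 7 with D, and ¬C at every k in [7,j-1].
  j=7: rhs fails.
  j=8: rhs fails.
  j=9: rhs fails.
  j=10: rhs fails.
  j=11: rhs holds; lhs holds on [7,10]. k = 4.

4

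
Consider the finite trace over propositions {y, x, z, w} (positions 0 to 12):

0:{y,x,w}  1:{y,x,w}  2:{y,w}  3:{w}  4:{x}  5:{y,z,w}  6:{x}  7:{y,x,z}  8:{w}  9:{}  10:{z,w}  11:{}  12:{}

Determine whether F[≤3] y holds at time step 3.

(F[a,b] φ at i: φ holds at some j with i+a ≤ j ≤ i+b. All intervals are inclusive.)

Check y at each j in [3,6]:
  j=3: false
  j=4: false
  j=5: true
  j=6: false
Found at j=5 → formula holds.

Holds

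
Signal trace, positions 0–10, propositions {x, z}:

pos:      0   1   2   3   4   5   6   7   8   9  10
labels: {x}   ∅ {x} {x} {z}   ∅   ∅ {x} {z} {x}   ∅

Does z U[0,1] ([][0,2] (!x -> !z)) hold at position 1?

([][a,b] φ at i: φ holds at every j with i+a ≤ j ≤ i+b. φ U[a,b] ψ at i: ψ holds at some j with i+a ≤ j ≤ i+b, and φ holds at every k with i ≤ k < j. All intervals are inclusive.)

True

Need some j in [1,2] with [][0,2] (!x -> !z), and z at every k in [1,j-1].
  j=1: [][0,2] (!x -> !z) holds; no prefix to check → satisfied.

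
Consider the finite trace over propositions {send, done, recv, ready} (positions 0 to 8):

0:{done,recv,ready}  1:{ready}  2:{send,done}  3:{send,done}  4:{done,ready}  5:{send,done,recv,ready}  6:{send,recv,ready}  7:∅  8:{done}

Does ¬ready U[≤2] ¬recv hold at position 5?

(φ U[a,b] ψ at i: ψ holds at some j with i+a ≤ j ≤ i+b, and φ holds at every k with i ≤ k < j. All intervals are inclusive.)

No

Need some j in [5,7] with ¬recv, and ¬ready at every k in [5,j-1].
  j=5: ¬recv false.
  j=6: ¬recv false.
  j=7: ¬recv holds, but ¬ready fails at k=5 → not this j.
No j in the window works → until fails.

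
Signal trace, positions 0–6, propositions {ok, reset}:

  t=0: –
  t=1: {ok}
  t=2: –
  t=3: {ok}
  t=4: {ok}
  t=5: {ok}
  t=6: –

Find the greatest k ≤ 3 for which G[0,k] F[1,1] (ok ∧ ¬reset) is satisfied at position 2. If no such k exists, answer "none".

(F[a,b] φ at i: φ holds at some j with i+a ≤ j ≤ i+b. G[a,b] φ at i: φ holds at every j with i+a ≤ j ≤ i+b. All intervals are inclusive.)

2

F[1,1] (ok ∧ ¬reset) must hold from j=2 onward; find where it first fails.
  j=2: holds
  j=3: holds
  j=4: holds
  j=5: fails
Holds on [2,4], so largest k = 2.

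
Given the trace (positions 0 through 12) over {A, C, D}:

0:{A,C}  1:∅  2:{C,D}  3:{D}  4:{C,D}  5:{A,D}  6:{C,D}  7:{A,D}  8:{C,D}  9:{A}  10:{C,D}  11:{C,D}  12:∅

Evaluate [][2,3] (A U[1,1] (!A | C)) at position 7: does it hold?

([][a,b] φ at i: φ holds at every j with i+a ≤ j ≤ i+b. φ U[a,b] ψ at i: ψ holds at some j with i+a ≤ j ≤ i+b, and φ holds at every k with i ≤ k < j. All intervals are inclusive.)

Does not hold

Check (A U[1,1] (!A | C)) at every j in [9,10]:
  j=9: holds
  j=10: fails
Fails at j=10 → formula fails.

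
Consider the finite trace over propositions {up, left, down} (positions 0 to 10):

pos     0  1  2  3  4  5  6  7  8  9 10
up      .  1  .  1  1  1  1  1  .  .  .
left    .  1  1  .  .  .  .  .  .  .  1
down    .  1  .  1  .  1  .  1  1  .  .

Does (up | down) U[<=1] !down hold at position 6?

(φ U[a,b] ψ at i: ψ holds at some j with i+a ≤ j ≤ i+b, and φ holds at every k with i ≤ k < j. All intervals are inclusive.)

Yes

Need some j in [6,7] with !down, and (up | down) at every k in [6,j-1].
  j=6: !down holds; no prefix to check → satisfied.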